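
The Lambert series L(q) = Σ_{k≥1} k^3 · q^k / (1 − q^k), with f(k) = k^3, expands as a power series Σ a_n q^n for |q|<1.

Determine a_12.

n=12: 1·12 2·6 3·4 4·3 6·2 12·1  f→[1+8+27+64+216+1728]=2044

a_12 = 2044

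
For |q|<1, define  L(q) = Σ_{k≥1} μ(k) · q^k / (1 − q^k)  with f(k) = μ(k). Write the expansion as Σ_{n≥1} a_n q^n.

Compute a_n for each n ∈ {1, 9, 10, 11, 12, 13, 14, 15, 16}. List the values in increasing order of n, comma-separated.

1, 0, 0, 0, 0, 0, 0, 0, 0

[q^1] μ(1)=1 ⇒ 1
[q^9] μ(1)=1,μ(3)=-1,μ(9)=0 ⇒ 0
[q^10] μ(10)=1,μ(5)=-1,μ(2)=-1,μ(1)=1 ⇒ 0
d|11:{1,11}  Σμ=1+(-1)=0
d|12:{12,6,4,3,2,1}  Σμ=0+1+0+(-1)+(-1)+1=0
n=13: 13·1 1·13  μ→[(-1)+1]=0
d|14:{1,2,7,14}  Σμ=1+(-1)+(-1)+1=0
[q^15] μ(1)=1,μ(3)=-1,μ(5)=-1,μ(15)=1 ⇒ 0
d|16:{1,2,4,8,16}  Σμ=1+(-1)+0+0+0=0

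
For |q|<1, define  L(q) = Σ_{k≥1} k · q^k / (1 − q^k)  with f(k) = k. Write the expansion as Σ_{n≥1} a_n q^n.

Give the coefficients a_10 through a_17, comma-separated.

18, 12, 28, 14, 24, 24, 31, 18

d|10:{10,5,2,1}  Σf=10+5+2+1=18
q^11  k|11↦f(k): 11:11 1:1  a_11=12
n=12: 12·1 6·2 4·3 3·4 2·6 1·12  f→[12+6+4+3+2+1]=28
d|13:{13,1}  Σf=13+1=14
d|14:{14,7,2,1}  Σf=14+7+2+1=24
q^15  k|15↦f(k): 1:1 3:3 5:5 15:15  a_15=24
[q^16] f(1)=1,f(2)=2,f(4)=4,f(8)=8,f(16)=16 ⇒ 31
d|17:{1,17}  Σf=1+17=18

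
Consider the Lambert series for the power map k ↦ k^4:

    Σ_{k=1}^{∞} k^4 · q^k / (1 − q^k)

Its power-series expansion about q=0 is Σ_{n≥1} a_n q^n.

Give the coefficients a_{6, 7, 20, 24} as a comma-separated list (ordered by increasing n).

1394, 2402, 170898, 358258

d|6:{6,3,2,1}  Σf=1296+81+16+1=1394
q^7  k|7↦f(k): 7:2401 1:1  a_7=2402
q^20  k|20↦f(k): 1:1 2:16 4:256 5:625 10:10000 20:160000  a_20=170898
q^24  k|24↦f(k): 24:331776 12:20736 8:4096 6:1296 4:256 3:81 2:16 1:1  a_24=358258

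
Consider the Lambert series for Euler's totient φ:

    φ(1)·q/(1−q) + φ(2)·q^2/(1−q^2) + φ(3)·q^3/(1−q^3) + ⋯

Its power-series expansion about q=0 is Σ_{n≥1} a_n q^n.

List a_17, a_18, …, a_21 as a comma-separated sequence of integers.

q^17  k|17↦φ(k): 1:1 17:16  a_17=17
d|18:{18,9,6,3,2,1}  Σφ=6+6+2+2+1+1=18
n=19: 19·1 1·19  φ→[18+1]=19
[q^20] φ(20)=8,φ(10)=4,φ(5)=4,φ(4)=2,φ(2)=1,φ(1)=1 ⇒ 20
[q^21] φ(1)=1,φ(3)=2,φ(7)=6,φ(21)=12 ⇒ 21

17, 18, 19, 20, 21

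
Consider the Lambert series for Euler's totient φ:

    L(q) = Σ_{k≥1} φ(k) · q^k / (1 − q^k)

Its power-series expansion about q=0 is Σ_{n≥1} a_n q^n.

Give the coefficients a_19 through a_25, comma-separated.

[q^19] φ(1)=1,φ(19)=18 ⇒ 19
n=20: 20·1 10·2 5·4 4·5 2·10 1·20  φ→[8+4+4+2+1+1]=20
[q^21] φ(21)=12,φ(7)=6,φ(3)=2,φ(1)=1 ⇒ 21
[q^22] φ(1)=1,φ(2)=1,φ(11)=10,φ(22)=10 ⇒ 22
d|23:{1,23}  Σφ=1+22=23
d|24:{1,2,3,4,6,8,12,24}  Σφ=1+1+2+2+2+4+4+8=24
q^25  k|25↦φ(k): 1:1 5:4 25:20  a_25=25

19, 20, 21, 22, 23, 24, 25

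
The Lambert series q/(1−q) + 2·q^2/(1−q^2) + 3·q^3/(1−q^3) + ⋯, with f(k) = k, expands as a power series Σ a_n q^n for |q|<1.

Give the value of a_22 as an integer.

n=22: 22·1 11·2 2·11 1·22  f→[22+11+2+1]=36

a_22 = 36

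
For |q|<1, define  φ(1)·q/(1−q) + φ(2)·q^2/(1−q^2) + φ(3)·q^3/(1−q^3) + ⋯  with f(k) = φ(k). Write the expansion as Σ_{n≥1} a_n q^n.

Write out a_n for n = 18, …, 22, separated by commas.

n=18: 18·1 9·2 6·3 3·6 2·9 1·18  φ→[6+6+2+2+1+1]=18
n=19: 1·19 19·1  φ→[1+18]=19
[q^20] φ(1)=1,φ(2)=1,φ(4)=2,φ(5)=4,φ(10)=4,φ(20)=8 ⇒ 20
[q^21] φ(21)=12,φ(7)=6,φ(3)=2,φ(1)=1 ⇒ 21
q^22  k|22↦φ(k): 22:10 11:10 2:1 1:1  a_22=22

18, 19, 20, 21, 22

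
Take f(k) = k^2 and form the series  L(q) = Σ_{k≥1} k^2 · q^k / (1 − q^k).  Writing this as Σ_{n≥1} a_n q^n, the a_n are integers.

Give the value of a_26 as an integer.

[q^26] f(1)=1,f(2)=4,f(13)=169,f(26)=676 ⇒ 850

a_26 = 850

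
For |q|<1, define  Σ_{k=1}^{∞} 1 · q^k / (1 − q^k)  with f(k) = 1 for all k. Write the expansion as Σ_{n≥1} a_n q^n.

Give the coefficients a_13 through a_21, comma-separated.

2, 4, 4, 5, 2, 6, 2, 6, 4

q^13  k|13↦f(k): 1:1 13:1  a_13=2
n=14: 14·1 7·2 2·7 1·14  f→[1+1+1+1]=4
[q^15] f(1)=1,f(3)=1,f(5)=1,f(15)=1 ⇒ 4
[q^16] f(1)=1,f(2)=1,f(4)=1,f(8)=1,f(16)=1 ⇒ 5
d|17:{17,1}  Σf=1+1=2
d|18:{18,9,6,3,2,1}  Σf=1+1+1+1+1+1=6
q^19  k|19↦f(k): 1:1 19:1  a_19=2
[q^20] f(1)=1,f(2)=1,f(4)=1,f(5)=1,f(10)=1,f(20)=1 ⇒ 6
n=21: 1·21 3·7 7·3 21·1  f→[1+1+1+1]=4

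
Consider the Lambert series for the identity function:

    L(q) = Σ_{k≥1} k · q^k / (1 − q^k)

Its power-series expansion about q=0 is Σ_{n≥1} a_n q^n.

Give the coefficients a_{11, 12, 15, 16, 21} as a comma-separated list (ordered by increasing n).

12, 28, 24, 31, 32

q^11  k|11↦f(k): 11:11 1:1  a_11=12
d|12:{12,6,4,3,2,1}  Σf=12+6+4+3+2+1=28
d|15:{15,5,3,1}  Σf=15+5+3+1=24
[q^16] f(16)=16,f(8)=8,f(4)=4,f(2)=2,f(1)=1 ⇒ 31
[q^21] f(21)=21,f(7)=7,f(3)=3,f(1)=1 ⇒ 32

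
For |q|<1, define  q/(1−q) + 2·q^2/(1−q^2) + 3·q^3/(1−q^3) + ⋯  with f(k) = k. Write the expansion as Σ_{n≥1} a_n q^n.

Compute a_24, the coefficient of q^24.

a_24 = 60

n=24: 1·24 2·12 3·8 4·6 6·4 8·3 12·2 24·1  f→[1+2+3+4+6+8+12+24]=60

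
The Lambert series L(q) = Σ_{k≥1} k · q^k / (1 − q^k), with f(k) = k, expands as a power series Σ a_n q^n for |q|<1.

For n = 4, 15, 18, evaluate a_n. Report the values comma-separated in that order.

7, 24, 39

q^4  k|4↦f(k): 4:4 2:2 1:1  a_4=7
[q^15] f(15)=15,f(5)=5,f(3)=3,f(1)=1 ⇒ 24
q^18  k|18↦f(k): 18:18 9:9 6:6 3:3 2:2 1:1  a_18=39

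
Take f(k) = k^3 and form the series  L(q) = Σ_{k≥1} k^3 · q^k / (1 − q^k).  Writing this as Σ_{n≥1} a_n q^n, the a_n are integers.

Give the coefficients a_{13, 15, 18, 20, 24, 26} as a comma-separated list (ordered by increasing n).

n=13: 13·1 1·13  f→[2197+1]=2198
[q^15] f(15)=3375,f(5)=125,f(3)=27,f(1)=1 ⇒ 3528
n=18: 1·18 2·9 3·6 6·3 9·2 18·1  f→[1+8+27+216+729+5832]=6813
[q^20] f(1)=1,f(2)=8,f(4)=64,f(5)=125,f(10)=1000,f(20)=8000 ⇒ 9198
n=24: 1·24 2·12 3·8 4·6 6·4 8·3 12·2 24·1  f→[1+8+27+64+216+512+1728+13824]=16380
d|26:{1,2,13,26}  Σf=1+8+2197+17576=19782

2198, 3528, 6813, 9198, 16380, 19782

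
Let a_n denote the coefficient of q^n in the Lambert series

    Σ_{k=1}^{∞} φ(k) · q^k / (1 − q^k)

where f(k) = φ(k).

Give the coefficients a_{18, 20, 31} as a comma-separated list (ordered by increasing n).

[q^18] φ(1)=1,φ(2)=1,φ(3)=2,φ(6)=2,φ(9)=6,φ(18)=6 ⇒ 18
q^20  k|20↦φ(k): 1:1 2:1 4:2 5:4 10:4 20:8  a_20=20
d|31:{1,31}  Σφ=1+30=31

18, 20, 31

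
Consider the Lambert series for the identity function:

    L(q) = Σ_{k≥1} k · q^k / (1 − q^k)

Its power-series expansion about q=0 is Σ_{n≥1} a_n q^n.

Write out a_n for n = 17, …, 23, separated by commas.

n=17: 17·1 1·17  f→[17+1]=18
[q^18] f(18)=18,f(9)=9,f(6)=6,f(3)=3,f(2)=2,f(1)=1 ⇒ 39
[q^19] f(1)=1,f(19)=19 ⇒ 20
q^20  k|20↦f(k): 1:1 2:2 4:4 5:5 10:10 20:20  a_20=42
d|21:{21,7,3,1}  Σf=21+7+3+1=32
d|22:{22,11,2,1}  Σf=22+11+2+1=36
q^23  k|23↦f(k): 1:1 23:23  a_23=24

18, 39, 20, 42, 32, 36, 24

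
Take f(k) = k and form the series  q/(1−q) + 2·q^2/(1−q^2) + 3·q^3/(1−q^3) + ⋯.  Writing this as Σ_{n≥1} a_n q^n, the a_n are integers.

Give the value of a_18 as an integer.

a_18 = 39

[q^18] f(1)=1,f(2)=2,f(3)=3,f(6)=6,f(9)=9,f(18)=18 ⇒ 39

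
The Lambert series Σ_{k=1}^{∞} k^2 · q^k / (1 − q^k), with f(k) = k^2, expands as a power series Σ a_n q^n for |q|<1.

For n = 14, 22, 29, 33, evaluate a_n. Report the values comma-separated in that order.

q^14  k|14↦f(k): 14:196 7:49 2:4 1:1  a_14=250
q^22  k|22↦f(k): 22:484 11:121 2:4 1:1  a_22=610
q^29  k|29↦f(k): 29:841 1:1  a_29=842
d|33:{33,11,3,1}  Σf=1089+121+9+1=1220

250, 610, 842, 1220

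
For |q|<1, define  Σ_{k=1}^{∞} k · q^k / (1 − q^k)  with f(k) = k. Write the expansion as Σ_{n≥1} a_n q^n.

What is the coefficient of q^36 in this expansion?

[q^36] f(36)=36,f(18)=18,f(12)=12,f(9)=9,f(6)=6,f(4)=4,f(3)=3,f(2)=2,f(1)=1 ⇒ 91

a_36 = 91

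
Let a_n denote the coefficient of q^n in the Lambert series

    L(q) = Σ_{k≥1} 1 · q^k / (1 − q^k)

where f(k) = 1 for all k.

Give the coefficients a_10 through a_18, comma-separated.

n=10: 10·1 5·2 2·5 1·10  f→[1+1+1+1]=4
n=11: 11·1 1·11  f→[1+1]=2
q^12  k|12↦f(k): 1:1 2:1 3:1 4:1 6:1 12:1  a_12=6
n=13: 13·1 1·13  f→[1+1]=2
d|14:{1,2,7,14}  Σf=1+1+1+1=4
n=15: 1·15 3·5 5·3 15·1  f→[1+1+1+1]=4
[q^16] f(1)=1,f(2)=1,f(4)=1,f(8)=1,f(16)=1 ⇒ 5
[q^17] f(17)=1,f(1)=1 ⇒ 2
q^18  k|18↦f(k): 1:1 2:1 3:1 6:1 9:1 18:1  a_18=6

4, 2, 6, 2, 4, 4, 5, 2, 6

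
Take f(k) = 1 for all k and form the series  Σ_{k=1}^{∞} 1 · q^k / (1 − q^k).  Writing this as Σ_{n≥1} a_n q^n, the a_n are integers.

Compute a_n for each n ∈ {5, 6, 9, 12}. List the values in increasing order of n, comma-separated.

q^5  k|5↦f(k): 5:1 1:1  a_5=2
q^6  k|6↦f(k): 6:1 3:1 2:1 1:1  a_6=4
q^9  k|9↦f(k): 1:1 3:1 9:1  a_9=3
[q^12] f(1)=1,f(2)=1,f(3)=1,f(4)=1,f(6)=1,f(12)=1 ⇒ 6

2, 4, 3, 6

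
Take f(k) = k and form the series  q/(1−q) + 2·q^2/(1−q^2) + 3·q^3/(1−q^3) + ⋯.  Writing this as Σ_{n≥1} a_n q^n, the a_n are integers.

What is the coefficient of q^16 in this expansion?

a_16 = 31

d|16:{1,2,4,8,16}  Σf=1+2+4+8+16=31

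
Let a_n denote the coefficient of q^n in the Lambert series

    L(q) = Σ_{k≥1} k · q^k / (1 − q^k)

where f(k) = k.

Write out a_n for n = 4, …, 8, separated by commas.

[q^4] f(1)=1,f(2)=2,f(4)=4 ⇒ 7
[q^5] f(5)=5,f(1)=1 ⇒ 6
n=6: 6·1 3·2 2·3 1·6  f→[6+3+2+1]=12
q^7  k|7↦f(k): 1:1 7:7  a_7=8
d|8:{8,4,2,1}  Σf=8+4+2+1=15

7, 6, 12, 8, 15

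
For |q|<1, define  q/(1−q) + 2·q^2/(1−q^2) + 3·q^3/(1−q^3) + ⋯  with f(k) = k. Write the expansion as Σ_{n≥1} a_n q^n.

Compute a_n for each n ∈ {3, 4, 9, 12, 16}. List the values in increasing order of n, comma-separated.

4, 7, 13, 28, 31

q^3  k|3↦f(k): 3:3 1:1  a_3=4
d|4:{1,2,4}  Σf=1+2+4=7
q^9  k|9↦f(k): 9:9 3:3 1:1  a_9=13
n=12: 12·1 6·2 4·3 3·4 2·6 1·12  f→[12+6+4+3+2+1]=28
[q^16] f(1)=1,f(2)=2,f(4)=4,f(8)=8,f(16)=16 ⇒ 31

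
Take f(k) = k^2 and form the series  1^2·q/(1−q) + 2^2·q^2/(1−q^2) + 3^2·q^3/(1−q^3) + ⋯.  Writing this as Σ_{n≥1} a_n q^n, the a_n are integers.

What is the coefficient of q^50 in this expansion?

n=50: 1·50 2·25 5·10 10·5 25·2 50·1  f→[1+4+25+100+625+2500]=3255

a_50 = 3255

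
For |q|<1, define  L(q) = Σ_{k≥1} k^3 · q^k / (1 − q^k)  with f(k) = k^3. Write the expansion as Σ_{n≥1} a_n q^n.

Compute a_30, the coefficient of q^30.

d|30:{1,2,3,5,6,10,15,30}  Σf=1+8+27+125+216+1000+3375+27000=31752

a_30 = 31752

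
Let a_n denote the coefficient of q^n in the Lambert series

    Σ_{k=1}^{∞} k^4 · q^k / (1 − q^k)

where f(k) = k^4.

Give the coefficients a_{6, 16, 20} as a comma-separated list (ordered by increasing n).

1394, 69905, 170898

[q^6] f(1)=1,f(2)=16,f(3)=81,f(6)=1296 ⇒ 1394
q^16  k|16↦f(k): 1:1 2:16 4:256 8:4096 16:65536  a_16=69905
n=20: 20·1 10·2 5·4 4·5 2·10 1·20  f→[160000+10000+625+256+16+1]=170898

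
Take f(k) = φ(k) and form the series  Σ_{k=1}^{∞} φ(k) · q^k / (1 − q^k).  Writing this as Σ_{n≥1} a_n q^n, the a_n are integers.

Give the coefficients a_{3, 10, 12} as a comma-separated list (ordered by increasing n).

[q^3] φ(3)=2,φ(1)=1 ⇒ 3
q^10  k|10↦φ(k): 1:1 2:1 5:4 10:4  a_10=10
[q^12] φ(12)=4,φ(6)=2,φ(4)=2,φ(3)=2,φ(2)=1,φ(1)=1 ⇒ 12

3, 10, 12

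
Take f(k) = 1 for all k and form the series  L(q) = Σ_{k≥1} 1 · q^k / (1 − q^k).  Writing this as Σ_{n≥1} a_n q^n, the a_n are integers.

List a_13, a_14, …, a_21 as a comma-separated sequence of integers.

[q^13] f(13)=1,f(1)=1 ⇒ 2
[q^14] f(1)=1,f(2)=1,f(7)=1,f(14)=1 ⇒ 4
d|15:{15,5,3,1}  Σf=1+1+1+1=4
n=16: 16·1 8·2 4·4 2·8 1·16  f→[1+1+1+1+1]=5
n=17: 1·17 17·1  f→[1+1]=2
d|18:{18,9,6,3,2,1}  Σf=1+1+1+1+1+1=6
[q^19] f(19)=1,f(1)=1 ⇒ 2
n=20: 1·20 2·10 4·5 5·4 10·2 20·1  f→[1+1+1+1+1+1]=6
[q^21] f(21)=1,f(7)=1,f(3)=1,f(1)=1 ⇒ 4

2, 4, 4, 5, 2, 6, 2, 6, 4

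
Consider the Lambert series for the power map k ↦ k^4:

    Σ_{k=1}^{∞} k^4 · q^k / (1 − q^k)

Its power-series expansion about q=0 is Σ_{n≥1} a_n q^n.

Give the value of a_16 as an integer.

a_16 = 69905

q^16  k|16↦f(k): 1:1 2:16 4:256 8:4096 16:65536  a_16=69905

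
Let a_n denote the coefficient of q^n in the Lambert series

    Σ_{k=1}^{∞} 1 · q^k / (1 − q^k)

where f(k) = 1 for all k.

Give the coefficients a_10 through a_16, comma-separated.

4, 2, 6, 2, 4, 4, 5

n=10: 1·10 2·5 5·2 10·1  f→[1+1+1+1]=4
d|11:{1,11}  Σf=1+1=2
q^12  k|12↦f(k): 1:1 2:1 3:1 4:1 6:1 12:1  a_12=6
n=13: 1·13 13·1  f→[1+1]=2
q^14  k|14↦f(k): 14:1 7:1 2:1 1:1  a_14=4
[q^15] f(1)=1,f(3)=1,f(5)=1,f(15)=1 ⇒ 4
d|16:{16,8,4,2,1}  Σf=1+1+1+1+1=5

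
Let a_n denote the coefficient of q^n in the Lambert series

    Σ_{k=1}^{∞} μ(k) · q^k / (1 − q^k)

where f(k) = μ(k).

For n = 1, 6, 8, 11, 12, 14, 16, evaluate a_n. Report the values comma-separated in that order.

1, 0, 0, 0, 0, 0, 0

d|1:{1}  Σμ=1=1
n=6: 6·1 3·2 2·3 1·6  μ→[1+(-1)+(-1)+1]=0
n=8: 1·8 2·4 4·2 8·1  μ→[1+(-1)+0+0]=0
n=11: 1·11 11·1  μ→[1+(-1)]=0
d|12:{12,6,4,3,2,1}  Σμ=0+1+0+(-1)+(-1)+1=0
n=14: 1·14 2·7 7·2 14·1  μ→[1+(-1)+(-1)+1]=0
d|16:{1,2,4,8,16}  Σμ=1+(-1)+0+0+0=0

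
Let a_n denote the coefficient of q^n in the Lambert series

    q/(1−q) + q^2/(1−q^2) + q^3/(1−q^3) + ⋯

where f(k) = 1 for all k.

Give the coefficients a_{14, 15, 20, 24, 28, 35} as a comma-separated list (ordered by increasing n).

4, 4, 6, 8, 6, 4

[q^14] f(14)=1,f(7)=1,f(2)=1,f(1)=1 ⇒ 4
q^15  k|15↦f(k): 1:1 3:1 5:1 15:1  a_15=4
d|20:{1,2,4,5,10,20}  Σf=1+1+1+1+1+1=6
d|24:{24,12,8,6,4,3,2,1}  Σf=1+1+1+1+1+1+1+1=8
q^28  k|28↦f(k): 28:1 14:1 7:1 4:1 2:1 1:1  a_28=6
d|35:{1,5,7,35}  Σf=1+1+1+1=4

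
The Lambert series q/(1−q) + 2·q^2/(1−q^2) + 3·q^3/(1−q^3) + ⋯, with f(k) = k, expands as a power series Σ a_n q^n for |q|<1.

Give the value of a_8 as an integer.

d|8:{1,2,4,8}  Σf=1+2+4+8=15

a_8 = 15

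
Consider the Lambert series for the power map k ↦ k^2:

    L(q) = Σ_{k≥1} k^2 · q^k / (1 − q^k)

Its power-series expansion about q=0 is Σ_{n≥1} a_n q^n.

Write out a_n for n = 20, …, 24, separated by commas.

546, 500, 610, 530, 850

d|20:{1,2,4,5,10,20}  Σf=1+4+16+25+100+400=546
d|21:{1,3,7,21}  Σf=1+9+49+441=500
q^22  k|22↦f(k): 22:484 11:121 2:4 1:1  a_22=610
[q^23] f(23)=529,f(1)=1 ⇒ 530
n=24: 24·1 12·2 8·3 6·4 4·6 3·8 2·12 1·24  f→[576+144+64+36+16+9+4+1]=850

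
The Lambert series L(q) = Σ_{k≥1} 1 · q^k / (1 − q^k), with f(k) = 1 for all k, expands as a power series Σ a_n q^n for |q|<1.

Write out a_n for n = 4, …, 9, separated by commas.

3, 2, 4, 2, 4, 3

[q^4] f(1)=1,f(2)=1,f(4)=1 ⇒ 3
q^5  k|5↦f(k): 1:1 5:1  a_5=2
d|6:{1,2,3,6}  Σf=1+1+1+1=4
[q^7] f(7)=1,f(1)=1 ⇒ 2
d|8:{1,2,4,8}  Σf=1+1+1+1=4
d|9:{9,3,1}  Σf=1+1+1=3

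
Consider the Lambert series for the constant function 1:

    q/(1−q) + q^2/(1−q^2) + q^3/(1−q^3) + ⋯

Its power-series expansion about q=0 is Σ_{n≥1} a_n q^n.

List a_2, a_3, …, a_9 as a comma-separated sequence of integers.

2, 2, 3, 2, 4, 2, 4, 3

[q^2] f(2)=1,f(1)=1 ⇒ 2
n=3: 3·1 1·3  f→[1+1]=2
d|4:{1,2,4}  Σf=1+1+1=3
q^5  k|5↦f(k): 1:1 5:1  a_5=2
n=6: 1·6 2·3 3·2 6·1  f→[1+1+1+1]=4
[q^7] f(1)=1,f(7)=1 ⇒ 2
q^8  k|8↦f(k): 1:1 2:1 4:1 8:1  a_8=4
[q^9] f(9)=1,f(3)=1,f(1)=1 ⇒ 3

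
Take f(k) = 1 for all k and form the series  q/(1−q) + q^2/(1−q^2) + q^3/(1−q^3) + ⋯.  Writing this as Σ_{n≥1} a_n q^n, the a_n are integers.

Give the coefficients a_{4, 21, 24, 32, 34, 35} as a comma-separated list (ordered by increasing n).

3, 4, 8, 6, 4, 4

[q^4] f(4)=1,f(2)=1,f(1)=1 ⇒ 3
q^21  k|21↦f(k): 21:1 7:1 3:1 1:1  a_21=4
q^24  k|24↦f(k): 1:1 2:1 3:1 4:1 6:1 8:1 12:1 24:1  a_24=8
[q^32] f(32)=1,f(16)=1,f(8)=1,f(4)=1,f(2)=1,f(1)=1 ⇒ 6
[q^34] f(1)=1,f(2)=1,f(17)=1,f(34)=1 ⇒ 4
q^35  k|35↦f(k): 35:1 7:1 5:1 1:1  a_35=4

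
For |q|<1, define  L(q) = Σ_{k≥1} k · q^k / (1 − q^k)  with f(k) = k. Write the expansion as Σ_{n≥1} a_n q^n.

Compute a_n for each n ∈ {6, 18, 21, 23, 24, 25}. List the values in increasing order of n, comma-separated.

d|6:{1,2,3,6}  Σf=1+2+3+6=12
d|18:{18,9,6,3,2,1}  Σf=18+9+6+3+2+1=39
n=21: 21·1 7·3 3·7 1·21  f→[21+7+3+1]=32
d|23:{1,23}  Σf=1+23=24
q^24  k|24↦f(k): 1:1 2:2 3:3 4:4 6:6 8:8 12:12 24:24  a_24=60
d|25:{1,5,25}  Σf=1+5+25=31

12, 39, 32, 24, 60, 31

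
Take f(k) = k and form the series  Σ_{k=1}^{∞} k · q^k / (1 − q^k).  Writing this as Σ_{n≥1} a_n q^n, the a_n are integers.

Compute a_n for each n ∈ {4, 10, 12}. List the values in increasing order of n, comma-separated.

7, 18, 28

[q^4] f(1)=1,f(2)=2,f(4)=4 ⇒ 7
d|10:{10,5,2,1}  Σf=10+5+2+1=18
n=12: 12·1 6·2 4·3 3·4 2·6 1·12  f→[12+6+4+3+2+1]=28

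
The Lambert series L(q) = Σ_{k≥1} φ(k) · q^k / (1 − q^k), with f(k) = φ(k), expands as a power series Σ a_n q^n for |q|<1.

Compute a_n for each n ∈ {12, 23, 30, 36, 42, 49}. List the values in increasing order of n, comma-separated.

n=12: 12·1 6·2 4·3 3·4 2·6 1·12  φ→[4+2+2+2+1+1]=12
[q^23] φ(23)=22,φ(1)=1 ⇒ 23
[q^30] φ(30)=8,φ(15)=8,φ(10)=4,φ(6)=2,φ(5)=4,φ(3)=2,φ(2)=1,φ(1)=1 ⇒ 30
n=36: 36·1 18·2 12·3 9·4 6·6 4·9 3·12 2·18 1·36  φ→[12+6+4+6+2+2+2+1+1]=36
n=42: 42·1 21·2 14·3 7·6 6·7 3·14 2·21 1·42  φ→[12+12+6+6+2+2+1+1]=42
q^49  k|49↦φ(k): 1:1 7:6 49:42  a_49=49

12, 23, 30, 36, 42, 49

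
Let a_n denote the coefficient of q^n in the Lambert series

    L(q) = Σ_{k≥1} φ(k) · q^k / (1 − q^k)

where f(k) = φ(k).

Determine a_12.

n=12: 12·1 6·2 4·3 3·4 2·6 1·12  φ→[4+2+2+2+1+1]=12

a_12 = 12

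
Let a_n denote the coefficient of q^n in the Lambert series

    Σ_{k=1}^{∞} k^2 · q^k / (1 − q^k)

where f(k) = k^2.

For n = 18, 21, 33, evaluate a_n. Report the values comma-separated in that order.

455, 500, 1220

d|18:{18,9,6,3,2,1}  Σf=324+81+36+9+4+1=455
q^21  k|21↦f(k): 1:1 3:9 7:49 21:441  a_21=500
q^33  k|33↦f(k): 1:1 3:9 11:121 33:1089  a_33=1220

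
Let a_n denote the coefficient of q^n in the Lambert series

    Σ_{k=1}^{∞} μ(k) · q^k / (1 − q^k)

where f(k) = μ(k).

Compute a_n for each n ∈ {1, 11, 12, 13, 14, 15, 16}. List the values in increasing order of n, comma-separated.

1, 0, 0, 0, 0, 0, 0

d|1:{1}  Σμ=1=1
q^11  k|11↦μ(k): 1:1 11:-1  a_11=0
[q^12] μ(12)=0,μ(6)=1,μ(4)=0,μ(3)=-1,μ(2)=-1,μ(1)=1 ⇒ 0
[q^13] μ(1)=1,μ(13)=-1 ⇒ 0
q^14  k|14↦μ(k): 1:1 2:-1 7:-1 14:1  a_14=0
q^15  k|15↦μ(k): 15:1 5:-1 3:-1 1:1  a_15=0
[q^16] μ(16)=0,μ(8)=0,μ(4)=0,μ(2)=-1,μ(1)=1 ⇒ 0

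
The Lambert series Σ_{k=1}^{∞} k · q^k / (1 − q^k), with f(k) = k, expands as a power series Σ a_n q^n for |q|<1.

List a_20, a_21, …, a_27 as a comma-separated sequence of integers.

42, 32, 36, 24, 60, 31, 42, 40

n=20: 20·1 10·2 5·4 4·5 2·10 1·20  f→[20+10+5+4+2+1]=42
q^21  k|21↦f(k): 21:21 7:7 3:3 1:1  a_21=32
n=22: 22·1 11·2 2·11 1·22  f→[22+11+2+1]=36
d|23:{1,23}  Σf=1+23=24
[q^24] f(1)=1,f(2)=2,f(3)=3,f(4)=4,f(6)=6,f(8)=8,f(12)=12,f(24)=24 ⇒ 60
n=25: 25·1 5·5 1·25  f→[25+5+1]=31
[q^26] f(26)=26,f(13)=13,f(2)=2,f(1)=1 ⇒ 42
[q^27] f(1)=1,f(3)=3,f(9)=9,f(27)=27 ⇒ 40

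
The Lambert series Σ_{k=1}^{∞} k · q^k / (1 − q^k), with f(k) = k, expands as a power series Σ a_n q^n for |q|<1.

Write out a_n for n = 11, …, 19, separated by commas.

n=11: 11·1 1·11  f→[11+1]=12
d|12:{12,6,4,3,2,1}  Σf=12+6+4+3+2+1=28
d|13:{13,1}  Σf=13+1=14
d|14:{1,2,7,14}  Σf=1+2+7+14=24
n=15: 15·1 5·3 3·5 1·15  f→[15+5+3+1]=24
[q^16] f(16)=16,f(8)=8,f(4)=4,f(2)=2,f(1)=1 ⇒ 31
d|17:{1,17}  Σf=1+17=18
d|18:{18,9,6,3,2,1}  Σf=18+9+6+3+2+1=39
q^19  k|19↦f(k): 19:19 1:1  a_19=20

12, 28, 14, 24, 24, 31, 18, 39, 20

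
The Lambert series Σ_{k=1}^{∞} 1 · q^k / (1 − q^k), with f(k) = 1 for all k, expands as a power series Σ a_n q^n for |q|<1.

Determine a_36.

a_36 = 9

[q^36] f(1)=1,f(2)=1,f(3)=1,f(4)=1,f(6)=1,f(9)=1,f(12)=1,f(18)=1,f(36)=1 ⇒ 9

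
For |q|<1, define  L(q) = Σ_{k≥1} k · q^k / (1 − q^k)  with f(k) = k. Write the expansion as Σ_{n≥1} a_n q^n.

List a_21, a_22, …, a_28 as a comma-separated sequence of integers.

[q^21] f(21)=21,f(7)=7,f(3)=3,f(1)=1 ⇒ 32
[q^22] f(1)=1,f(2)=2,f(11)=11,f(22)=22 ⇒ 36
[q^23] f(1)=1,f(23)=23 ⇒ 24
q^24  k|24↦f(k): 1:1 2:2 3:3 4:4 6:6 8:8 12:12 24:24  a_24=60
n=25: 1·25 5·5 25·1  f→[1+5+25]=31
d|26:{1,2,13,26}  Σf=1+2+13+26=42
n=27: 27·1 9·3 3·9 1·27  f→[27+9+3+1]=40
d|28:{28,14,7,4,2,1}  Σf=28+14+7+4+2+1=56

32, 36, 24, 60, 31, 42, 40, 56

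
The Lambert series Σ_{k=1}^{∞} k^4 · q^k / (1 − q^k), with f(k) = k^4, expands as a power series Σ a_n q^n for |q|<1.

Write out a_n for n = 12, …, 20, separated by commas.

[q^12] f(12)=20736,f(6)=1296,f(4)=256,f(3)=81,f(2)=16,f(1)=1 ⇒ 22386
[q^13] f(13)=28561,f(1)=1 ⇒ 28562
q^14  k|14↦f(k): 1:1 2:16 7:2401 14:38416  a_14=40834
q^15  k|15↦f(k): 15:50625 5:625 3:81 1:1  a_15=51332
[q^16] f(16)=65536,f(8)=4096,f(4)=256,f(2)=16,f(1)=1 ⇒ 69905
q^17  k|17↦f(k): 17:83521 1:1  a_17=83522
q^18  k|18↦f(k): 1:1 2:16 3:81 6:1296 9:6561 18:104976  a_18=112931
q^19  k|19↦f(k): 19:130321 1:1  a_19=130322
[q^20] f(1)=1,f(2)=16,f(4)=256,f(5)=625,f(10)=10000,f(20)=160000 ⇒ 170898

22386, 28562, 40834, 51332, 69905, 83522, 112931, 130322, 170898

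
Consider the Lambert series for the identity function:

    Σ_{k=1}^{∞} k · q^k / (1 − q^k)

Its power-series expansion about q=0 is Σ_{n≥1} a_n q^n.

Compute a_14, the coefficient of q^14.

q^14  k|14↦f(k): 1:1 2:2 7:7 14:14  a_14=24

a_14 = 24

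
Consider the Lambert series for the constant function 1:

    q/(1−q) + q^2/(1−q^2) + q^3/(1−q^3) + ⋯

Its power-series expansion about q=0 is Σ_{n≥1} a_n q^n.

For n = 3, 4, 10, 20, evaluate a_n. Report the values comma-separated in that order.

2, 3, 4, 6

d|3:{1,3}  Σf=1+1=2
d|4:{4,2,1}  Σf=1+1+1=3
[q^10] f(1)=1,f(2)=1,f(5)=1,f(10)=1 ⇒ 4
d|20:{20,10,5,4,2,1}  Σf=1+1+1+1+1+1=6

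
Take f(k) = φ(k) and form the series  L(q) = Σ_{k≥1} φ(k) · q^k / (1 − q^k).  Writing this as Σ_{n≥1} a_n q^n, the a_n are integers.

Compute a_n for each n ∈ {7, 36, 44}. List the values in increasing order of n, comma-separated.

[q^7] φ(1)=1,φ(7)=6 ⇒ 7
n=36: 1·36 2·18 3·12 4·9 6·6 9·4 12·3 18·2 36·1  φ→[1+1+2+2+2+6+4+6+12]=36
n=44: 1·44 2·22 4·11 11·4 22·2 44·1  φ→[1+1+2+10+10+20]=44

7, 36, 44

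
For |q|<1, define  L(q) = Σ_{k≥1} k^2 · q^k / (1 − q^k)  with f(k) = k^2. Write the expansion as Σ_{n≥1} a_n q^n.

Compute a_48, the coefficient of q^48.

n=48: 1·48 2·24 3·16 4·12 6·8 8·6 12·4 16·3 24·2 48·1  f→[1+4+9+16+36+64+144+256+576+2304]=3410

a_48 = 3410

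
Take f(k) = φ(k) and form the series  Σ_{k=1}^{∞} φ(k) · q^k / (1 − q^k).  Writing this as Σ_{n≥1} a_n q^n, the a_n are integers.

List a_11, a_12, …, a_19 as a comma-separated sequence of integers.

d|11:{11,1}  Σφ=10+1=11
n=12: 1·12 2·6 3·4 4·3 6·2 12·1  φ→[1+1+2+2+2+4]=12
n=13: 1·13 13·1  φ→[1+12]=13
n=14: 14·1 7·2 2·7 1·14  φ→[6+6+1+1]=14
q^15  k|15↦φ(k): 15:8 5:4 3:2 1:1  a_15=15
q^16  k|16↦φ(k): 1:1 2:1 4:2 8:4 16:8  a_16=16
[q^17] φ(17)=16,φ(1)=1 ⇒ 17
[q^18] φ(1)=1,φ(2)=1,φ(3)=2,φ(6)=2,φ(9)=6,φ(18)=6 ⇒ 18
d|19:{19,1}  Σφ=18+1=19

11, 12, 13, 14, 15, 16, 17, 18, 19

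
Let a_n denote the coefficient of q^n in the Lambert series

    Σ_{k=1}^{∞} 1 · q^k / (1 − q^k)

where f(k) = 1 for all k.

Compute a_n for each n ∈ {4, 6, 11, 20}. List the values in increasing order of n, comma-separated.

3, 4, 2, 6

d|4:{4,2,1}  Σf=1+1+1=3
q^6  k|6↦f(k): 1:1 2:1 3:1 6:1  a_6=4
n=11: 11·1 1·11  f→[1+1]=2
n=20: 20·1 10·2 5·4 4·5 2·10 1·20  f→[1+1+1+1+1+1]=6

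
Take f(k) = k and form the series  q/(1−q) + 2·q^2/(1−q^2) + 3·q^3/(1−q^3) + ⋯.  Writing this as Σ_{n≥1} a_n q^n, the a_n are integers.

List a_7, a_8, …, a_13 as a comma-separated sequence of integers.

[q^7] f(1)=1,f(7)=7 ⇒ 8
q^8  k|8↦f(k): 8:8 4:4 2:2 1:1  a_8=15
n=9: 1·9 3·3 9·1  f→[1+3+9]=13
d|10:{1,2,5,10}  Σf=1+2+5+10=18
n=11: 1·11 11·1  f→[1+11]=12
[q^12] f(1)=1,f(2)=2,f(3)=3,f(4)=4,f(6)=6,f(12)=12 ⇒ 28
[q^13] f(13)=13,f(1)=1 ⇒ 14

8, 15, 13, 18, 12, 28, 14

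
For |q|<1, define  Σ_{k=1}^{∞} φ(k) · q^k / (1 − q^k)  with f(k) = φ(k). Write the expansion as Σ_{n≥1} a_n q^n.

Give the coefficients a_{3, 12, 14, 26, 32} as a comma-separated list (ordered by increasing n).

q^3  k|3↦φ(k): 1:1 3:2  a_3=3
[q^12] φ(1)=1,φ(2)=1,φ(3)=2,φ(4)=2,φ(6)=2,φ(12)=4 ⇒ 12
n=14: 1·14 2·7 7·2 14·1  φ→[1+1+6+6]=14
n=26: 26·1 13·2 2·13 1·26  φ→[12+12+1+1]=26
q^32  k|32↦φ(k): 1:1 2:1 4:2 8:4 16:8 32:16  a_32=32

3, 12, 14, 26, 32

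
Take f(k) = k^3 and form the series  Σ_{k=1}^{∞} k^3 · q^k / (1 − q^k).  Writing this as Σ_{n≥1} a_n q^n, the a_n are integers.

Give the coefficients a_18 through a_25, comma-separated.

6813, 6860, 9198, 9632, 11988, 12168, 16380, 15751

[q^18] f(18)=5832,f(9)=729,f(6)=216,f(3)=27,f(2)=8,f(1)=1 ⇒ 6813
q^19  k|19↦f(k): 19:6859 1:1  a_19=6860
[q^20] f(20)=8000,f(10)=1000,f(5)=125,f(4)=64,f(2)=8,f(1)=1 ⇒ 9198
d|21:{1,3,7,21}  Σf=1+27+343+9261=9632
d|22:{1,2,11,22}  Σf=1+8+1331+10648=11988
q^23  k|23↦f(k): 23:12167 1:1  a_23=12168
d|24:{1,2,3,4,6,8,12,24}  Σf=1+8+27+64+216+512+1728+13824=16380
[q^25] f(25)=15625,f(5)=125,f(1)=1 ⇒ 15751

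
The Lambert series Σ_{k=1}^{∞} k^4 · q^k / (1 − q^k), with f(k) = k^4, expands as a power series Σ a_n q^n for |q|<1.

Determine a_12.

n=12: 12·1 6·2 4·3 3·4 2·6 1·12  f→[20736+1296+256+81+16+1]=22386

a_12 = 22386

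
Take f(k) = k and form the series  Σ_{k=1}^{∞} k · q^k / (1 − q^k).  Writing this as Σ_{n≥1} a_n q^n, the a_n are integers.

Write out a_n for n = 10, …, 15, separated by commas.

q^10  k|10↦f(k): 1:1 2:2 5:5 10:10  a_10=18
d|11:{11,1}  Σf=11+1=12
n=12: 1·12 2·6 3·4 4·3 6·2 12·1  f→[1+2+3+4+6+12]=28
d|13:{1,13}  Σf=1+13=14
q^14  k|14↦f(k): 14:14 7:7 2:2 1:1  a_14=24
[q^15] f(15)=15,f(5)=5,f(3)=3,f(1)=1 ⇒ 24

18, 12, 28, 14, 24, 24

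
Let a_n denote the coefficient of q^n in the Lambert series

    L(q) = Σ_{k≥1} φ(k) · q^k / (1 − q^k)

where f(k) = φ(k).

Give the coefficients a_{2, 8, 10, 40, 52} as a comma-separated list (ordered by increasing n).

n=2: 1·2 2·1  φ→[1+1]=2
n=8: 8·1 4·2 2·4 1·8  φ→[4+2+1+1]=8
q^10  k|10↦φ(k): 1:1 2:1 5:4 10:4  a_10=10
d|40:{1,2,4,5,8,10,20,40}  Σφ=1+1+2+4+4+4+8+16=40
n=52: 52·1 26·2 13·4 4·13 2·26 1·52  φ→[24+12+12+2+1+1]=52

2, 8, 10, 40, 52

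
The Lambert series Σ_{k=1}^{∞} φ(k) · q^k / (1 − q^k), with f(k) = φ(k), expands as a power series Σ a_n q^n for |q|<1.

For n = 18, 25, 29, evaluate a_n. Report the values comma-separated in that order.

d|18:{18,9,6,3,2,1}  Σφ=6+6+2+2+1+1=18
n=25: 1·25 5·5 25·1  φ→[1+4+20]=25
n=29: 1·29 29·1  φ→[1+28]=29

18, 25, 29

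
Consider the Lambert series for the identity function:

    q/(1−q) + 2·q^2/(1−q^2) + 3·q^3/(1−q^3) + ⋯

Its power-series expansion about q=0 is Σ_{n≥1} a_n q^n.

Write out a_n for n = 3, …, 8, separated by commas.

4, 7, 6, 12, 8, 15

n=3: 3·1 1·3  f→[3+1]=4
d|4:{1,2,4}  Σf=1+2+4=7
d|5:{1,5}  Σf=1+5=6
[q^6] f(1)=1,f(2)=2,f(3)=3,f(6)=6 ⇒ 12
[q^7] f(7)=7,f(1)=1 ⇒ 8
d|8:{8,4,2,1}  Σf=8+4+2+1=15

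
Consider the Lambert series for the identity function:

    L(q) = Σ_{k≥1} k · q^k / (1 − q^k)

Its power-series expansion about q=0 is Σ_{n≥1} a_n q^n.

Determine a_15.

a_15 = 24

[q^15] f(15)=15,f(5)=5,f(3)=3,f(1)=1 ⇒ 24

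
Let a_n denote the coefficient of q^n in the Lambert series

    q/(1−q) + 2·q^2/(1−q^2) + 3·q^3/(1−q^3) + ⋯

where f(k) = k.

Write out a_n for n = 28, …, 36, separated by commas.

56, 30, 72, 32, 63, 48, 54, 48, 91

[q^28] f(28)=28,f(14)=14,f(7)=7,f(4)=4,f(2)=2,f(1)=1 ⇒ 56
d|29:{29,1}  Σf=29+1=30
n=30: 1·30 2·15 3·10 5·6 6·5 10·3 15·2 30·1  f→[1+2+3+5+6+10+15+30]=72
[q^31] f(1)=1,f(31)=31 ⇒ 32
d|32:{1,2,4,8,16,32}  Σf=1+2+4+8+16+32=63
d|33:{33,11,3,1}  Σf=33+11+3+1=48
n=34: 34·1 17·2 2·17 1·34  f→[34+17+2+1]=54
n=35: 35·1 7·5 5·7 1·35  f→[35+7+5+1]=48
q^36  k|36↦f(k): 36:36 18:18 12:12 9:9 6:6 4:4 3:3 2:2 1:1  a_36=91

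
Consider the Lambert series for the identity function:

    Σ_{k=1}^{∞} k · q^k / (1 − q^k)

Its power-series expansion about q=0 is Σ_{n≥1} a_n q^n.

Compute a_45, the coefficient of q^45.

d|45:{45,15,9,5,3,1}  Σf=45+15+9+5+3+1=78

a_45 = 78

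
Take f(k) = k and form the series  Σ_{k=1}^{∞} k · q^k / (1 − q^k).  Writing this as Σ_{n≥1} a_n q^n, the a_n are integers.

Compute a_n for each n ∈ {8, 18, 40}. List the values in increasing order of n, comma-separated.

15, 39, 90

q^8  k|8↦f(k): 8:8 4:4 2:2 1:1  a_8=15
[q^18] f(18)=18,f(9)=9,f(6)=6,f(3)=3,f(2)=2,f(1)=1 ⇒ 39
n=40: 1·40 2·20 4·10 5·8 8·5 10·4 20·2 40·1  f→[1+2+4+5+8+10+20+40]=90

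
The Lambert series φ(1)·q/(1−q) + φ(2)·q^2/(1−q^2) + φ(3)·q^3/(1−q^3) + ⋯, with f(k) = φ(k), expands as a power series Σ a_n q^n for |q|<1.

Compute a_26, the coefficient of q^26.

[q^26] φ(1)=1,φ(2)=1,φ(13)=12,φ(26)=12 ⇒ 26

a_26 = 26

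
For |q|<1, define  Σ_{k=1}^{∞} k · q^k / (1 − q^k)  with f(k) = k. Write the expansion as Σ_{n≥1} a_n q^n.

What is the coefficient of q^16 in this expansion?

a_16 = 31

d|16:{1,2,4,8,16}  Σf=1+2+4+8+16=31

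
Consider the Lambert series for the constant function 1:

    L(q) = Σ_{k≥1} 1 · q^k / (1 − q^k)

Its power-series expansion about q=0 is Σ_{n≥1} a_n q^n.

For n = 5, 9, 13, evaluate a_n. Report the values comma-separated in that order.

2, 3, 2

[q^5] f(1)=1,f(5)=1 ⇒ 2
q^9  k|9↦f(k): 1:1 3:1 9:1  a_9=3
q^13  k|13↦f(k): 13:1 1:1  a_13=2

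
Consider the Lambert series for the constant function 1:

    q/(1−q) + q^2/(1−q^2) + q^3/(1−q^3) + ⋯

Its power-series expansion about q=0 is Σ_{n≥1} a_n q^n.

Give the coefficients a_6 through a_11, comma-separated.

d|6:{1,2,3,6}  Σf=1+1+1+1=4
d|7:{1,7}  Σf=1+1=2
n=8: 8·1 4·2 2·4 1·8  f→[1+1+1+1]=4
d|9:{9,3,1}  Σf=1+1+1=3
d|10:{1,2,5,10}  Σf=1+1+1+1=4
q^11  k|11↦f(k): 11:1 1:1  a_11=2

4, 2, 4, 3, 4, 2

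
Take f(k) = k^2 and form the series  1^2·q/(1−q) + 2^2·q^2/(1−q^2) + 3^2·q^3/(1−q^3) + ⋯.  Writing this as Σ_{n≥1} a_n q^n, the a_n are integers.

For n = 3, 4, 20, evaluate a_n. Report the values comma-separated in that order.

q^3  k|3↦f(k): 3:9 1:1  a_3=10
[q^4] f(1)=1,f(2)=4,f(4)=16 ⇒ 21
d|20:{20,10,5,4,2,1}  Σf=400+100+25+16+4+1=546

10, 21, 546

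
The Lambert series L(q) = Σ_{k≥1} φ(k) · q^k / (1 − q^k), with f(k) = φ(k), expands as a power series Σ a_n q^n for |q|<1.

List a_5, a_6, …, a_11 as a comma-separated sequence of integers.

d|5:{1,5}  Σφ=1+4=5
[q^6] φ(6)=2,φ(3)=2,φ(2)=1,φ(1)=1 ⇒ 6
q^7  k|7↦φ(k): 7:6 1:1  a_7=7
d|8:{1,2,4,8}  Σφ=1+1+2+4=8
n=9: 1·9 3·3 9·1  φ→[1+2+6]=9
n=10: 1·10 2·5 5·2 10·1  φ→[1+1+4+4]=10
[q^11] φ(1)=1,φ(11)=10 ⇒ 11

5, 6, 7, 8, 9, 10, 11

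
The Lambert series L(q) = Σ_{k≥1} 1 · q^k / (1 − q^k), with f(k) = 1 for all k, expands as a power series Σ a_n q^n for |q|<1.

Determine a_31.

q^31  k|31↦f(k): 31:1 1:1  a_31=2

a_31 = 2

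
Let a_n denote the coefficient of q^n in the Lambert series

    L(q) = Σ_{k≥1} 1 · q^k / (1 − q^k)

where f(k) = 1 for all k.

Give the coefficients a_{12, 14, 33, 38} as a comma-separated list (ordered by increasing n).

6, 4, 4, 4

d|12:{1,2,3,4,6,12}  Σf=1+1+1+1+1+1=6
d|14:{14,7,2,1}  Σf=1+1+1+1=4
q^33  k|33↦f(k): 1:1 3:1 11:1 33:1  a_33=4
q^38  k|38↦f(k): 1:1 2:1 19:1 38:1  a_38=4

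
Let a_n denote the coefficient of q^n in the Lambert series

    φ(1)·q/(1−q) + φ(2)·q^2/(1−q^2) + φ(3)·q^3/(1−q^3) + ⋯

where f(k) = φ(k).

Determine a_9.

d|9:{1,3,9}  Σφ=1+2+6=9

a_9 = 9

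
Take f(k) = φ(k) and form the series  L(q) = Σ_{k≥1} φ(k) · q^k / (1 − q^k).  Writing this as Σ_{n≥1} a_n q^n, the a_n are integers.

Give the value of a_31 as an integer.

q^31  k|31↦φ(k): 31:30 1:1  a_31=31

a_31 = 31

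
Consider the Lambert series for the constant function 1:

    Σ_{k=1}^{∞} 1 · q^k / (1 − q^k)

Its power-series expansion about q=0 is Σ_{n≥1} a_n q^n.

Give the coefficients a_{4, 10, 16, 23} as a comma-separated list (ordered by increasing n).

3, 4, 5, 2

n=4: 1·4 2·2 4·1  f→[1+1+1]=3
q^10  k|10↦f(k): 10:1 5:1 2:1 1:1  a_10=4
d|16:{16,8,4,2,1}  Σf=1+1+1+1+1=5
n=23: 23·1 1·23  f→[1+1]=2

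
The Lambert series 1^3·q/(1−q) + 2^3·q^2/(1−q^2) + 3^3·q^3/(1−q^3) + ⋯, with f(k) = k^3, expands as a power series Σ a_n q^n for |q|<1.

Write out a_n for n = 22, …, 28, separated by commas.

n=22: 22·1 11·2 2·11 1·22  f→[10648+1331+8+1]=11988
d|23:{23,1}  Σf=12167+1=12168
q^24  k|24↦f(k): 1:1 2:8 3:27 4:64 6:216 8:512 12:1728 24:13824  a_24=16380
q^25  k|25↦f(k): 1:1 5:125 25:15625  a_25=15751
d|26:{1,2,13,26}  Σf=1+8+2197+17576=19782
q^27  k|27↦f(k): 27:19683 9:729 3:27 1:1  a_27=20440
n=28: 28·1 14·2 7·4 4·7 2·14 1·28  f→[21952+2744+343+64+8+1]=25112

11988, 12168, 16380, 15751, 19782, 20440, 25112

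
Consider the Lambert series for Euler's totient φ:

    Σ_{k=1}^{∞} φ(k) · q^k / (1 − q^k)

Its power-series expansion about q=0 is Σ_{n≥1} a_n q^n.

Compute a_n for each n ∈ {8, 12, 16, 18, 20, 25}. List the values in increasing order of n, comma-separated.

q^8  k|8↦φ(k): 8:4 4:2 2:1 1:1  a_8=8
q^12  k|12↦φ(k): 12:4 6:2 4:2 3:2 2:1 1:1  a_12=12
[q^16] φ(16)=8,φ(8)=4,φ(4)=2,φ(2)=1,φ(1)=1 ⇒ 16
q^18  k|18↦φ(k): 1:1 2:1 3:2 6:2 9:6 18:6  a_18=18
d|20:{1,2,4,5,10,20}  Σφ=1+1+2+4+4+8=20
q^25  k|25↦φ(k): 1:1 5:4 25:20  a_25=25

8, 12, 16, 18, 20, 25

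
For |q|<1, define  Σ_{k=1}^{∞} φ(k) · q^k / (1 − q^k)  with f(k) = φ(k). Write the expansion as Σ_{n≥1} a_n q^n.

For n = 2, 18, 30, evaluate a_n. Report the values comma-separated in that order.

[q^2] φ(2)=1,φ(1)=1 ⇒ 2
n=18: 18·1 9·2 6·3 3·6 2·9 1·18  φ→[6+6+2+2+1+1]=18
[q^30] φ(30)=8,φ(15)=8,φ(10)=4,φ(6)=2,φ(5)=4,φ(3)=2,φ(2)=1,φ(1)=1 ⇒ 30

2, 18, 30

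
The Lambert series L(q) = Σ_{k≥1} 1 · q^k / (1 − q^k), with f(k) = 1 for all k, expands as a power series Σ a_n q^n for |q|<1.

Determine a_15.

a_15 = 4

q^15  k|15↦f(k): 15:1 5:1 3:1 1:1  a_15=4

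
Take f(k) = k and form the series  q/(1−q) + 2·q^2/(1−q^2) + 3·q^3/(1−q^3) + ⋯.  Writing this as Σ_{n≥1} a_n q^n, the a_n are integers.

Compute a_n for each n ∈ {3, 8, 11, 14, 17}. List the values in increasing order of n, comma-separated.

4, 15, 12, 24, 18

d|3:{3,1}  Σf=3+1=4
n=8: 8·1 4·2 2·4 1·8  f→[8+4+2+1]=15
q^11  k|11↦f(k): 11:11 1:1  a_11=12
q^14  k|14↦f(k): 14:14 7:7 2:2 1:1  a_14=24
d|17:{17,1}  Σf=17+1=18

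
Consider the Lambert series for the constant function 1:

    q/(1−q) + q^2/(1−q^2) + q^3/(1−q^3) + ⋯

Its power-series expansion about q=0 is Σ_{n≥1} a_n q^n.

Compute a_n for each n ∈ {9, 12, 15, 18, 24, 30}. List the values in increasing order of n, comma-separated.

3, 6, 4, 6, 8, 8

[q^9] f(9)=1,f(3)=1,f(1)=1 ⇒ 3
d|12:{12,6,4,3,2,1}  Σf=1+1+1+1+1+1=6
d|15:{15,5,3,1}  Σf=1+1+1+1=4
d|18:{1,2,3,6,9,18}  Σf=1+1+1+1+1+1=6
n=24: 24·1 12·2 8·3 6·4 4·6 3·8 2·12 1·24  f→[1+1+1+1+1+1+1+1]=8
d|30:{1,2,3,5,6,10,15,30}  Σf=1+1+1+1+1+1+1+1=8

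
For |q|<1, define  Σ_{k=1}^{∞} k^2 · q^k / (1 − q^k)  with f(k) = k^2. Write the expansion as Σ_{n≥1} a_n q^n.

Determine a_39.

q^39  k|39↦f(k): 1:1 3:9 13:169 39:1521  a_39=1700

a_39 = 1700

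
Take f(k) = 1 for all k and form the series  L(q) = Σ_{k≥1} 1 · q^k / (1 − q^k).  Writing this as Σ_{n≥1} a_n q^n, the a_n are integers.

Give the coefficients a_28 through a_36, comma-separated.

d|28:{1,2,4,7,14,28}  Σf=1+1+1+1+1+1=6
q^29  k|29↦f(k): 1:1 29:1  a_29=2
d|30:{30,15,10,6,5,3,2,1}  Σf=1+1+1+1+1+1+1+1=8
q^31  k|31↦f(k): 1:1 31:1  a_31=2
d|32:{32,16,8,4,2,1}  Σf=1+1+1+1+1+1=6
q^33  k|33↦f(k): 33:1 11:1 3:1 1:1  a_33=4
n=34: 1·34 2·17 17·2 34·1  f→[1+1+1+1]=4
[q^35] f(35)=1,f(7)=1,f(5)=1,f(1)=1 ⇒ 4
[q^36] f(1)=1,f(2)=1,f(3)=1,f(4)=1,f(6)=1,f(9)=1,f(12)=1,f(18)=1,f(36)=1 ⇒ 9

6, 2, 8, 2, 6, 4, 4, 4, 9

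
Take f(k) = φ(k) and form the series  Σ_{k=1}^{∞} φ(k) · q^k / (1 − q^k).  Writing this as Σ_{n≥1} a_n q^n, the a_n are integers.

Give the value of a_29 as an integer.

n=29: 29·1 1·29  φ→[28+1]=29

a_29 = 29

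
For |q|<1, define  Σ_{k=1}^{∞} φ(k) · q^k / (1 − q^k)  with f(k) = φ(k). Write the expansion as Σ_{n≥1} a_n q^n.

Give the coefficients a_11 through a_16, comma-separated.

[q^11] φ(1)=1,φ(11)=10 ⇒ 11
[q^12] φ(12)=4,φ(6)=2,φ(4)=2,φ(3)=2,φ(2)=1,φ(1)=1 ⇒ 12
[q^13] φ(13)=12,φ(1)=1 ⇒ 13
n=14: 14·1 7·2 2·7 1·14  φ→[6+6+1+1]=14
n=15: 15·1 5·3 3·5 1·15  φ→[8+4+2+1]=15
n=16: 16·1 8·2 4·4 2·8 1·16  φ→[8+4+2+1+1]=16

11, 12, 13, 14, 15, 16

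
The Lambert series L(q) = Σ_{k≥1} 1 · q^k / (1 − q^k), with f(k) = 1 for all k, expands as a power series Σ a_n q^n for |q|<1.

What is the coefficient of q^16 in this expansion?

a_16 = 5

n=16: 1·16 2·8 4·4 8·2 16·1  f→[1+1+1+1+1]=5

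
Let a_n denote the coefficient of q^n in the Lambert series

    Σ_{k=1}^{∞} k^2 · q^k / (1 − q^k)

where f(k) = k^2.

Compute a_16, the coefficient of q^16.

q^16  k|16↦f(k): 1:1 2:4 4:16 8:64 16:256  a_16=341

a_16 = 341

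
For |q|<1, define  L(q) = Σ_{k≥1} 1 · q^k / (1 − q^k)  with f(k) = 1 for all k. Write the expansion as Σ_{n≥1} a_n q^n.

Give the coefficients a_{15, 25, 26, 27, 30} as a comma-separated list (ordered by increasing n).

4, 3, 4, 4, 8

[q^15] f(15)=1,f(5)=1,f(3)=1,f(1)=1 ⇒ 4
q^25  k|25↦f(k): 25:1 5:1 1:1  a_25=3
q^26  k|26↦f(k): 1:1 2:1 13:1 26:1  a_26=4
n=27: 1·27 3·9 9·3 27·1  f→[1+1+1+1]=4
[q^30] f(1)=1,f(2)=1,f(3)=1,f(5)=1,f(6)=1,f(10)=1,f(15)=1,f(30)=1 ⇒ 8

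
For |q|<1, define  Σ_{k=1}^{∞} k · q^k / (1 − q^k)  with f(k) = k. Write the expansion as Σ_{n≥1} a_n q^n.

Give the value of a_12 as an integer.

a_12 = 28

n=12: 1·12 2·6 3·4 4·3 6·2 12·1  f→[1+2+3+4+6+12]=28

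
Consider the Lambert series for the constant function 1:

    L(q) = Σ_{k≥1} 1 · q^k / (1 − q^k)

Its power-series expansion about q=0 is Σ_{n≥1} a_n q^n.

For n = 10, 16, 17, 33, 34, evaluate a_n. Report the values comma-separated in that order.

4, 5, 2, 4, 4

d|10:{10,5,2,1}  Σf=1+1+1+1=4
q^16  k|16↦f(k): 1:1 2:1 4:1 8:1 16:1  a_16=5
d|17:{1,17}  Σf=1+1=2
q^33  k|33↦f(k): 33:1 11:1 3:1 1:1  a_33=4
n=34: 34·1 17·2 2·17 1·34  f→[1+1+1+1]=4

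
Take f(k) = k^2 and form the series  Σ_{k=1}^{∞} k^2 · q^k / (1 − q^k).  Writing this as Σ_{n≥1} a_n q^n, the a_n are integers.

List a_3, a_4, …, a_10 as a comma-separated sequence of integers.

10, 21, 26, 50, 50, 85, 91, 130

q^3  k|3↦f(k): 1:1 3:9  a_3=10
n=4: 4·1 2·2 1·4  f→[16+4+1]=21
n=5: 1·5 5·1  f→[1+25]=26
q^6  k|6↦f(k): 6:36 3:9 2:4 1:1  a_6=50
d|7:{7,1}  Σf=49+1=50
q^8  k|8↦f(k): 8:64 4:16 2:4 1:1  a_8=85
q^9  k|9↦f(k): 1:1 3:9 9:81  a_9=91
q^10  k|10↦f(k): 1:1 2:4 5:25 10:100  a_10=130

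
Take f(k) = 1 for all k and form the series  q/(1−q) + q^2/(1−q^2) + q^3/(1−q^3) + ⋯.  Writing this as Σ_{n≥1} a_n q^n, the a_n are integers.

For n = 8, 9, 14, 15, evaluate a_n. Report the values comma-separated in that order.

d|8:{1,2,4,8}  Σf=1+1+1+1=4
n=9: 9·1 3·3 1·9  f→[1+1+1]=3
d|14:{1,2,7,14}  Σf=1+1+1+1=4
n=15: 1·15 3·5 5·3 15·1  f→[1+1+1+1]=4

4, 3, 4, 4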